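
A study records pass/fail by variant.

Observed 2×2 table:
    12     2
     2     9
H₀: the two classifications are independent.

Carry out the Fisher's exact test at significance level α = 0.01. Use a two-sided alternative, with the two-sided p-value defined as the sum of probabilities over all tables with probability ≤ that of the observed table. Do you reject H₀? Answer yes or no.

reject H₀: yes

Margins: r₁=14, r₂=11, c₁=14, c₂=11, n=25
p_obs = C(14,12)·C(11,2)/C(25,14); sum pmf over tables with pmf ≤ p_obs
p-value (two-sided) = 0.00124
At α=0.01: p < α → reject H₀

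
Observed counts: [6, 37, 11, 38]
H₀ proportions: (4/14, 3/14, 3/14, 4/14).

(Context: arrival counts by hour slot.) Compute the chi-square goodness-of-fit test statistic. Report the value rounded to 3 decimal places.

test statistic = 39.884

n = 92; E_i = n·p_i = [26.29, 19.71, 19.71, 26.29]
χ² = (6−26.29)²/26.29 + (37−19.71)²/19.71 + (11−19.71)²/19.71 + (38−26.29)²/26.29 = 39.8841
df = 3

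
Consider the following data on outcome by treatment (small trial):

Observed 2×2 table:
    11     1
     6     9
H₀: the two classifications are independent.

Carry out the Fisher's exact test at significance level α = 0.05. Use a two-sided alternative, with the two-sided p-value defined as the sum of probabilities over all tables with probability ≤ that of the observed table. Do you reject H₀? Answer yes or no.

reject H₀: yes

Margins: r₁=12, r₂=15, c₁=17, c₂=10, n=27
p_obs = C(12,11)·C(15,6)/C(27,17); sum pmf over tables with pmf ≤ p_obs
p-value (two-sided) = 0.01404
At α=0.05: p < α → reject H₀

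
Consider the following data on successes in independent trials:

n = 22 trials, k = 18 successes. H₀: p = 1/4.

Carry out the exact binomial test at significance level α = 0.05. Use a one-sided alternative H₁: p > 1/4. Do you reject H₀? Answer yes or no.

reject H₀: yes

Exact binomial: n=22, k=18, p₀=1/4=0.2500
P(X≥18) from Σ C(n,i)·p₀^i·(1−p₀)^(n−i)
p-value (one-sided, H₁ greater) = 0.00000
At α=0.05: p < α → reject H₀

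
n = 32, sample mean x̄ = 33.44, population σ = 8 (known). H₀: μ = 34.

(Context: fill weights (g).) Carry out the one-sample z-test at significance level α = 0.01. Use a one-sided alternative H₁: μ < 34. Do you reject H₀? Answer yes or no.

reject H₀: no

SE = σ/√n = 8/√32 = 1.4142
z = (x̄−μ₀)/SE = (33.44−34)/1.4142 = -0.3960
p-value (one-sided, H₁ less) = 0.34606
At α=0.01: p ≥ α → fail to reject H₀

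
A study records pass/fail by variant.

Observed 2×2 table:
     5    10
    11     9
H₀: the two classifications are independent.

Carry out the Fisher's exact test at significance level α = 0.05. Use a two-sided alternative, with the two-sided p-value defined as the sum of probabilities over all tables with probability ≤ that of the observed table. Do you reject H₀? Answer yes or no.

Margins: r₁=15, r₂=20, c₁=16, c₂=19, n=35
p_obs = C(15,5)·C(20,11)/C(35,16); sum pmf over tables with pmf ≤ p_obs
p-value (two-sided) = 0.30636
At α=0.05: p ≥ α → fail to reject H₀

reject H₀: no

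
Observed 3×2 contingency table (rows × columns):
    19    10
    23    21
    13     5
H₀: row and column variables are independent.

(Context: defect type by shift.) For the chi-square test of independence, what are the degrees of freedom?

df = (r−1)(c−1) = (3−1)·(2−1) = 2

degrees of freedom = 2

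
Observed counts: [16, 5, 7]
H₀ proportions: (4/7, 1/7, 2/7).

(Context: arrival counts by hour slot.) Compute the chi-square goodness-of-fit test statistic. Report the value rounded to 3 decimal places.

test statistic = 0.375

n = 28; E_i = n·p_i = [16.00, 4.00, 8.00]
χ² = (16−16.00)²/16.00 + (5−4.00)²/4.00 + (7−8.00)²/8.00 = 0.3750
df = 2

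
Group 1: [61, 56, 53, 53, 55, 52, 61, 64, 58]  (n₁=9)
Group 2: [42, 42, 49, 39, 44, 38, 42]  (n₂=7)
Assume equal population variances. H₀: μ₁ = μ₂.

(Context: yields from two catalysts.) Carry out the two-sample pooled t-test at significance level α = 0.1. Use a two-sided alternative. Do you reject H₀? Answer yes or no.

reject H₀: yes

x̄₁=57.000, s₁=4.243, n₁=9
x̄₂=42.286, s₂=3.592, n₂=7
s_p² = [8·4.243² + 6·3.592²]/14 = 15.8163
SE = √(s_p²·(1/9+1/7)) = 2.0042
t = (57.000−42.286)/2.0042 = 7.3417
df = 14
p-value (two-sided) = 0.00000
At α=0.1: p < α → reject H₀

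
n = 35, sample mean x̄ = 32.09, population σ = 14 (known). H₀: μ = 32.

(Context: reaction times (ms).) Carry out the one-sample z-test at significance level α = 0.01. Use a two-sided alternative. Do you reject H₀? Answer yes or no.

SE = σ/√n = 14/√35 = 2.3664
z = (x̄−μ₀)/SE = (32.09−32)/2.3664 = 0.0380
p-value (two-sided) = 0.96966
At α=0.01: p ≥ α → fail to reject H₀

reject H₀: no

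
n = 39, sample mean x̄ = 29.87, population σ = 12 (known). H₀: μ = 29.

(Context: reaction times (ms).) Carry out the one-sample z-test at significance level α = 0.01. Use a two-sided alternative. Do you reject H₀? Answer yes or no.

reject H₀: no

SE = σ/√n = 12/√39 = 1.9215
z = (x̄−μ₀)/SE = (29.87−29)/1.9215 = 0.4528
p-value (two-sided) = 0.65072
At α=0.01: p ≥ α → fail to reject H₀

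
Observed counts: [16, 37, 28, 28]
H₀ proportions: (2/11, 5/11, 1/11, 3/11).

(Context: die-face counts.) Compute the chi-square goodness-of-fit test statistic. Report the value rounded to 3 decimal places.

test statistic = 37.041

n = 109; E_i = n·p_i = [19.82, 49.55, 9.91, 29.73]
χ² = (16−19.82)²/19.82 + (37−49.55)²/49.55 + (28−9.91)²/9.91 + (28−29.73)²/29.73 = 37.0410
df = 3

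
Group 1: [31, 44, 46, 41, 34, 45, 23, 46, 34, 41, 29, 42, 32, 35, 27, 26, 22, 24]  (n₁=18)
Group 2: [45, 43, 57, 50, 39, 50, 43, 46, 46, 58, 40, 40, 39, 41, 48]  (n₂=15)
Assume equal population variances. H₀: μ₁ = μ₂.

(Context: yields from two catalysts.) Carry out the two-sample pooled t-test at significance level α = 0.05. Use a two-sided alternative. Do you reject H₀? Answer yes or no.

reject H₀: yes

x̄₁=34.556, s₁=8.340, n₁=18
x̄₂=45.667, s₂=6.055, n₂=15
s_p² = [17·8.340² + 14·6.055²]/31 = 54.7025
SE = √(s_p²·(1/18+1/15)) = 2.5857
t = (34.556−45.667)/2.5857 = -4.2971
df = 31
p-value (two-sided) = 0.00016
At α=0.05: p < α → reject H₀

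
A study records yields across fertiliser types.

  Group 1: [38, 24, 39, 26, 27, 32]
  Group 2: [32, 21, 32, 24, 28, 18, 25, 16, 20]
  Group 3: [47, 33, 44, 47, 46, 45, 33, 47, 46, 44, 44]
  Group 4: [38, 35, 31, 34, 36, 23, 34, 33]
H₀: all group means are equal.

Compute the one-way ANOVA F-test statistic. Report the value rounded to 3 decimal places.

Group means [31.00, 24.00, 43.27, 33.00], grand mean 33.588
SSB = Σnᵢ(x̄ᵢ−x̄)² = 1902.053; SSW = ΣΣ(x−x̄ᵢ)² = 890.182
MSB = 1902.053/3 = 634.0178; MSW = 890.182/30 = 29.6727
F = MSB/MSW = 21.3670
df = (3, 30)

test statistic = 21.367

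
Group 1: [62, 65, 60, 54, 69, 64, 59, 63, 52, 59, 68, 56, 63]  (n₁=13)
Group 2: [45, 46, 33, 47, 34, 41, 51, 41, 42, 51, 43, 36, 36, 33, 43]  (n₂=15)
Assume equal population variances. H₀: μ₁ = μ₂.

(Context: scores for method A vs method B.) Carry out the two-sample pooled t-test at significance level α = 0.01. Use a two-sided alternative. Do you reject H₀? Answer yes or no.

reject H₀: yes

x̄₁=61.077, s₁=5.090, n₁=13
x̄₂=41.467, s₂=6.034, n₂=15
s_p² = [12·5.090² + 14·6.034²]/26 = 31.5637
SE = √(s_p²·(1/13+1/15)) = 2.1289
t = (61.077−41.467)/2.1289 = 9.2114
df = 26
p-value (two-sided) = 0.00000
At α=0.01: p < α → reject H₀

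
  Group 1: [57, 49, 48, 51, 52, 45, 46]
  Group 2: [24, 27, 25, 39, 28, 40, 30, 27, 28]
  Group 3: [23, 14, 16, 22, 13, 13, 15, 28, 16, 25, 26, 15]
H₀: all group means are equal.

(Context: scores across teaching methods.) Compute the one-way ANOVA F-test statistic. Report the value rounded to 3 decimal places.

test statistic = 74.810

Group means [49.71, 29.78, 18.83], grand mean 30.071
SSB = Σnᵢ(x̄ᵢ−x̄)² = 4217.206; SSW = ΣΣ(x−x̄ᵢ)² = 704.651
MSB = 4217.206/2 = 2108.6032; MSW = 704.651/25 = 28.1860
F = MSB/MSW = 74.8102
df = (2, 25)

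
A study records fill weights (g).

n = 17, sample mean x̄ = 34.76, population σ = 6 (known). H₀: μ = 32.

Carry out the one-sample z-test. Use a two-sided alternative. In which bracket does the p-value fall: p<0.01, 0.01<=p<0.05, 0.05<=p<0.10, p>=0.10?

p-value bracket: 0.05<=p<0.10

SE = σ/√n = 6/√17 = 1.4552
z = (x̄−μ₀)/SE = (34.76−32)/1.4552 = 1.8966
p-value (two-sided) = 0.05788
→ bracket: 0.05<=p<0.10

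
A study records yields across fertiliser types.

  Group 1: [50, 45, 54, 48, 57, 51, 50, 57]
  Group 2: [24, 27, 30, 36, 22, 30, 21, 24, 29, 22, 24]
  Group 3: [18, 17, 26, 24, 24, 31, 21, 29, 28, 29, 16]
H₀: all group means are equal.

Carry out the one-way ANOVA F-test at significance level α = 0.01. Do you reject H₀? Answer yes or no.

reject H₀: yes

Group means [51.50, 26.27, 23.91], grand mean 32.133
SSB = Σnᵢ(x̄ᵢ−x̄)² = 4122.376; SSW = ΣΣ(x−x̄ᵢ)² = 613.091
MSB = 4122.376/2 = 2061.1879; MSW = 613.091/27 = 22.7071
F = MSB/MSW = 90.7730
df = (2, 27)
p-value (upper-tail) = 0.00000
At α=0.01: p < α → reject H₀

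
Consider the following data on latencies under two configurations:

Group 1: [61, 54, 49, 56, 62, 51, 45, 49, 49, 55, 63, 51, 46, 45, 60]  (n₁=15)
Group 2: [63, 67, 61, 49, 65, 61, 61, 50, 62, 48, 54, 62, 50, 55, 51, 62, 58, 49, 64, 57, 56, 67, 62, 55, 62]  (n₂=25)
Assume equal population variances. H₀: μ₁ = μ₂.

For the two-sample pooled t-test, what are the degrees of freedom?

df = n₁ + n₂ − 2 = 15 + 25 − 2 = 38

degrees of freedom = 38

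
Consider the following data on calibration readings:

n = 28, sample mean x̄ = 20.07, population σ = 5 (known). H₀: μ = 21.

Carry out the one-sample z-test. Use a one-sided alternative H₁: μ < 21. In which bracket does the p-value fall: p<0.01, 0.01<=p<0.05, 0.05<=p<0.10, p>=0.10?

SE = σ/√n = 5/√28 = 0.9449
z = (x̄−μ₀)/SE = (20.07−21)/0.9449 = -0.9842
p-value (one-sided, H₁ less) = 0.16250
→ bracket: p>=0.10

p-value bracket: p>=0.10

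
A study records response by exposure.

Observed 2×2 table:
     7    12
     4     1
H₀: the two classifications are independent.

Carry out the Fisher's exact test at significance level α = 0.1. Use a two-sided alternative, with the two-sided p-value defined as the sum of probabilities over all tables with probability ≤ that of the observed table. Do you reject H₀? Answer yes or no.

Margins: r₁=19, r₂=5, c₁=11, c₂=13, n=24
p_obs = C(19,7)·C(5,4)/C(24,11); sum pmf over tables with pmf ≤ p_obs
p-value (two-sided) = 0.14208
At α=0.1: p ≥ α → fail to reject H₀

reject H₀: no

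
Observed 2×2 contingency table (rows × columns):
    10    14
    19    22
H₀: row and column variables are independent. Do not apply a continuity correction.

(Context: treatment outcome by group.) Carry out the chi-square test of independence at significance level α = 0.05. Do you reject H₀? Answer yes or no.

Row totals [24, 41], col totals [29, 36], n=65
χ² = (10−10.71)²/10.71 + (14−13.29)²/13.29 + (19−18.29)²/18.29 + (22−22.71)²/22.71 = 0.1339
df = 1
p-value (upper-tail) = 0.71444
At α=0.05: p ≥ α → fail to reject H₀

reject H₀: no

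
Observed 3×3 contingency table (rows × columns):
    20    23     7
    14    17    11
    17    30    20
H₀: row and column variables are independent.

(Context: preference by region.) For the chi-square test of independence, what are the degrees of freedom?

df = (r−1)(c−1) = (3−1)·(3−1) = 4

degrees of freedom = 4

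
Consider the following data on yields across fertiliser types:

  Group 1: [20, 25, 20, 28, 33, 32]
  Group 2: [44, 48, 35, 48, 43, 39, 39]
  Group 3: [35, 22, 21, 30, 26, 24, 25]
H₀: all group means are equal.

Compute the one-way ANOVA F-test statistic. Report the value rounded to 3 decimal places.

test statistic = 22.273

Group means [26.33, 42.29, 26.14], grand mean 31.850
SSB = Σnᵢ(x̄ᵢ−x̄)² = 1172.931; SSW = ΣΣ(x−x̄ᵢ)² = 447.619
MSB = 1172.931/2 = 586.4655; MSW = 447.619/17 = 26.3305
F = MSB/MSW = 22.2732
df = (2, 17)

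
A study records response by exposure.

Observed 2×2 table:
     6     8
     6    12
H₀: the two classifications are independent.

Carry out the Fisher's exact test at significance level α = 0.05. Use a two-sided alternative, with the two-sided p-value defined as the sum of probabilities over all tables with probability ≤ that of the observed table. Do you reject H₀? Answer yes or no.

Margins: r₁=14, r₂=18, c₁=12, c₂=20, n=32
p_obs = C(14,6)·C(18,6)/C(32,12); sum pmf over tables with pmf ≤ p_obs
p-value (two-sided) = 0.71783
At α=0.05: p ≥ α → fail to reject H₀

reject H₀: no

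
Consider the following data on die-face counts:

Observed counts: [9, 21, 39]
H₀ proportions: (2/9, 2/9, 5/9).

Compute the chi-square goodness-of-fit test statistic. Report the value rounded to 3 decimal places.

test statistic = 4.722

n = 69; E_i = n·p_i = [15.33, 15.33, 38.33]
χ² = (9−15.33)²/15.33 + (21−15.33)²/15.33 + (39−38.33)²/38.33 = 4.7217
df = 2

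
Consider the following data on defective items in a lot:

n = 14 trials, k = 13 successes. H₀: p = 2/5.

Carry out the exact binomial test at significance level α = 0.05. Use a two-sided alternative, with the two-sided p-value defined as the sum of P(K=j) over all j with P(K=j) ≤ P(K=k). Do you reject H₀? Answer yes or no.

Exact binomial: n=14, k=13, p₀=2/5=0.4000
P(X=j) = C(n,j)·p₀^j·(1−p₀)^(n−j); p = Σ P(X=j) over j with P(X=j) ≤ P(X=13)
p-value (two-sided) = 0.00006
At α=0.05: p < α → reject H₀

reject H₀: yes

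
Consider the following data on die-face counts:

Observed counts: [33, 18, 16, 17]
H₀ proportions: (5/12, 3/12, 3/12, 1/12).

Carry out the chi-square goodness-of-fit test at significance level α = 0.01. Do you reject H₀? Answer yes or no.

reject H₀: yes

n = 84; E_i = n·p_i = [35.00, 21.00, 21.00, 7.00]
χ² = (33−35.00)²/35.00 + (18−21.00)²/21.00 + (16−21.00)²/21.00 + (17−7.00)²/7.00 = 16.0190
df = 3
p-value (upper-tail) = 0.00112
At α=0.01: p < α → reject H₀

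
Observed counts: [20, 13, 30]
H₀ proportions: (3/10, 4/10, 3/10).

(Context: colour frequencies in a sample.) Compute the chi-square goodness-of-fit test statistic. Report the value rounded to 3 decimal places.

n = 63; E_i = n·p_i = [18.90, 25.20, 18.90]
χ² = (20−18.90)²/18.90 + (13−25.20)²/25.20 + (30−18.90)²/18.90 = 12.4894
df = 2

test statistic = 12.489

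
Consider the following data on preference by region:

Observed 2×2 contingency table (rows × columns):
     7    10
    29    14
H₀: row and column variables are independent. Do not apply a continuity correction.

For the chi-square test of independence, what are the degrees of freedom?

df = (r−1)(c−1) = (2−1)·(2−1) = 1

degrees of freedom = 1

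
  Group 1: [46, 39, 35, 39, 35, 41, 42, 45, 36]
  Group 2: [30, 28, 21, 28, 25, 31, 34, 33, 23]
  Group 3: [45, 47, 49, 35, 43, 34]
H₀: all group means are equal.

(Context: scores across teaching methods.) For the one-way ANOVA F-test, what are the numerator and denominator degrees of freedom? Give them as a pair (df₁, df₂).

degrees of freedom = [2, 21]

k = 3 groups, N = 24 total
df = (k−1, N−k) = (3−1, 24−3) = (2, 21)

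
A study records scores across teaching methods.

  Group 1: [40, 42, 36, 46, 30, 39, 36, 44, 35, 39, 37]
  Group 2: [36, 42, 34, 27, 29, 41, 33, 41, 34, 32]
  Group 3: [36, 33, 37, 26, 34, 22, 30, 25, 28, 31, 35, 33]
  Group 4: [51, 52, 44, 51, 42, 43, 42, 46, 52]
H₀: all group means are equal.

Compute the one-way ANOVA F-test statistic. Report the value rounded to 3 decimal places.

Group means [38.55, 34.90, 30.83, 47.00], grand mean 37.286
SSB = Σnᵢ(x̄ᵢ−x̄)² = 1423.277; SSW = ΣΣ(x−x̄ᵢ)² = 841.294
MSB = 1423.277/3 = 474.4258; MSW = 841.294/38 = 22.1393
F = MSB/MSW = 21.4291
df = (3, 38)

test statistic = 21.429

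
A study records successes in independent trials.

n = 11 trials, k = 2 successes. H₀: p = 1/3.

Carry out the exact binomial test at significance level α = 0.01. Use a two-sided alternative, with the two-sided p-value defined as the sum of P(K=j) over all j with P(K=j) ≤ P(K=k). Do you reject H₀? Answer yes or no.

Exact binomial: n=11, k=2, p₀=1/3=0.3333
P(X=j) = C(n,j)·p₀^j·(1−p₀)^(n−j); p = Σ P(X=j) over j with P(X=j) ≤ P(X=2)
p-value (two-sided) = 0.35620
At α=0.01: p ≥ α → fail to reject H₀

reject H₀: no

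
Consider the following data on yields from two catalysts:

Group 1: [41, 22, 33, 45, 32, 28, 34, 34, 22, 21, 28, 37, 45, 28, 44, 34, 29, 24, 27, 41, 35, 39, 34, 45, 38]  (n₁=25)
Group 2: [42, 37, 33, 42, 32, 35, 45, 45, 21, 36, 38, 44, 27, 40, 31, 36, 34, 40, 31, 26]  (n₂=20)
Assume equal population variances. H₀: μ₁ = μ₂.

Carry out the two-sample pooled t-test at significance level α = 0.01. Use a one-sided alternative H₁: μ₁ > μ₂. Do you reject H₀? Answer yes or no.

reject H₀: no

x̄₁=33.600, s₁=7.506, n₁=25
x̄₂=35.750, s₂=6.568, n₂=20
s_p² = [24·7.506² + 19·6.568²]/43 = 50.5058
SE = √(s_p²·(1/25+1/20)) = 2.1320
t = (33.600−35.750)/2.1320 = -1.0084
df = 43
p-value (one-sided, H₁ greater) = 0.84056
At α=0.01: p ≥ α → fail to reject H₀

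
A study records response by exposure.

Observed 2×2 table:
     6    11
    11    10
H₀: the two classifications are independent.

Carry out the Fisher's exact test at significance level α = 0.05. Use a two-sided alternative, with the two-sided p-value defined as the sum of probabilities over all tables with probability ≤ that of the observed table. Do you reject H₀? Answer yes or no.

reject H₀: no

Margins: r₁=17, r₂=21, c₁=17, c₂=21, n=38
p_obs = C(17,6)·C(21,11)/C(38,17); sum pmf over tables with pmf ≤ p_obs
p-value (two-sided) = 0.34152
At α=0.05: p ≥ α → fail to reject H₀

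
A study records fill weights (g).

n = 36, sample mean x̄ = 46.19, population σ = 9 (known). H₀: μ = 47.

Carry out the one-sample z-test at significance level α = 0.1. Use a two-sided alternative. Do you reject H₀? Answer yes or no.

SE = σ/√n = 9/√36 = 1.5000
z = (x̄−μ₀)/SE = (46.19−47)/1.5000 = -0.5400
p-value (two-sided) = 0.58920
At α=0.1: p ≥ α → fail to reject H₀

reject H₀: no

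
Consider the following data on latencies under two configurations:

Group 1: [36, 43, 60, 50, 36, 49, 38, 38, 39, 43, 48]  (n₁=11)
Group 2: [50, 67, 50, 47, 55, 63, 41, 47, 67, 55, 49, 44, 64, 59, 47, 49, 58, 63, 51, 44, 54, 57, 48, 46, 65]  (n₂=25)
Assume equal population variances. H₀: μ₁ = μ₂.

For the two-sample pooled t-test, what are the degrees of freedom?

degrees of freedom = 34

df = n₁ + n₂ − 2 = 11 + 25 − 2 = 34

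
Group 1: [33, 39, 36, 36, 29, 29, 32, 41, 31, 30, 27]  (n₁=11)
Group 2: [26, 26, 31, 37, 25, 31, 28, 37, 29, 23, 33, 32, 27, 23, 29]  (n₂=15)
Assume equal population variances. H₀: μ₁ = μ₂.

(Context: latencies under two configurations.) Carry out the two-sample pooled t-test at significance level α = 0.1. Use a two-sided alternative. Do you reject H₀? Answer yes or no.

x̄₁=33.000, s₁=4.472, n₁=11
x̄₂=29.133, s₂=4.406, n₂=15
s_p² = [10·4.472² + 14·4.406²]/24 = 19.6556
SE = √(s_p²·(1/11+1/15)) = 1.7599
t = (33.000−29.133)/1.7599 = 2.1971
df = 24
p-value (two-sided) = 0.03791
At α=0.1: p < α → reject H₀

reject H₀: yes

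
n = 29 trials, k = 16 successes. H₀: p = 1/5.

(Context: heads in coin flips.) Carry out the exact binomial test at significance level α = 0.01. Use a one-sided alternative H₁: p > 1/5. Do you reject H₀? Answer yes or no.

Exact binomial: n=29, k=16, p₀=1/5=0.2000
P(X≥16) from Σ C(n,i)·p₀^i·(1−p₀)^(n−i)
p-value (one-sided, H₁ greater) = 0.00003
At α=0.01: p < α → reject H₀

reject H₀: yes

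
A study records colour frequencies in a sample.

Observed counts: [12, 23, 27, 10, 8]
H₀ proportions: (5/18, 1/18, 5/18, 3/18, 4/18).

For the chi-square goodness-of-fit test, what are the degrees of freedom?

df = k − 1 = 5 − 1 = 4

degrees of freedom = 4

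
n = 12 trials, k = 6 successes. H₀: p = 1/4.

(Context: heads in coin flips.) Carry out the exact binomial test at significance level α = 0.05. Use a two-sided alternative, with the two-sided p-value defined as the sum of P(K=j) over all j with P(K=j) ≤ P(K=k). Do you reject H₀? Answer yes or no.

reject H₀: no

Exact binomial: n=12, k=6, p₀=1/4=0.2500
P(X=j) = C(n,j)·p₀^j·(1−p₀)^(n−j); p = Σ P(X=j) over j with P(X=j) ≤ P(X=6)
p-value (two-sided) = 0.08608
At α=0.05: p ≥ α → fail to reject H₀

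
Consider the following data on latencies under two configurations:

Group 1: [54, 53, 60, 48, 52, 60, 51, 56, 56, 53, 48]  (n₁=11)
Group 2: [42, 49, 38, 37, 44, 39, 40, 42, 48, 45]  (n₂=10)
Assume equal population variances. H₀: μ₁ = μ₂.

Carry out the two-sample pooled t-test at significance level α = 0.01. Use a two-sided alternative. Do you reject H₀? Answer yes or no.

reject H₀: yes

x̄₁=53.727, s₁=4.077, n₁=11
x̄₂=42.400, s₂=4.088, n₂=10
s_p² = [10·4.077² + 9·4.088²]/19 = 16.6622
SE = √(s_p²·(1/11+1/10)) = 1.7835
t = (53.727−42.400)/1.7835 = 6.3511
df = 19
p-value (two-sided) = 0.00000
At α=0.01: p < α → reject H₀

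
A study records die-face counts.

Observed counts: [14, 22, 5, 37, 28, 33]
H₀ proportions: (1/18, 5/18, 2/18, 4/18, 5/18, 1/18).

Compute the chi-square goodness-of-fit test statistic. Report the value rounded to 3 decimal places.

n = 139; E_i = n·p_i = [7.72, 38.61, 15.44, 30.89, 38.61, 7.72]
χ² = (14−7.72)²/7.72 + (22−38.61)²/38.61 + (5−15.44)²/15.44 + (37−30.89)²/30.89 + (28−38.61)²/38.61 + (33−7.72)²/7.72 = 106.1820
df = 5

test statistic = 106.182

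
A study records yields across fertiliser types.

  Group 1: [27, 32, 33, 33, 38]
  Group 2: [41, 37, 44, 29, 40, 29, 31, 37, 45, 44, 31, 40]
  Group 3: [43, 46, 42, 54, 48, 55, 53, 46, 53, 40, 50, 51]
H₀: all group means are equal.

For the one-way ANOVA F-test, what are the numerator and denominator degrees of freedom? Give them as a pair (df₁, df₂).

degrees of freedom = [2, 26]

k = 3 groups, N = 29 total
df = (k−1, N−k) = (3−1, 29−3) = (2, 26)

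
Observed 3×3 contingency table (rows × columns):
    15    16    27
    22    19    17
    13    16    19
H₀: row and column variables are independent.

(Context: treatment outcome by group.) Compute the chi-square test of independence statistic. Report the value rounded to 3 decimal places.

Row totals [58, 58, 48], col totals [50, 51, 63], n=164
χ² = (15−17.68)²/17.68 + (16−18.04)²/18.04 + (27−22.28)²/22.28 + (22−17.68)²/17.68 + (19−18.04)²/18.04 + (17−22.28)²/22.28 + (13−14.63)²/14.63 + (16−14.93)²/14.93 + (19−18.44)²/18.44 = 4.2703
df = 4

test statistic = 4.270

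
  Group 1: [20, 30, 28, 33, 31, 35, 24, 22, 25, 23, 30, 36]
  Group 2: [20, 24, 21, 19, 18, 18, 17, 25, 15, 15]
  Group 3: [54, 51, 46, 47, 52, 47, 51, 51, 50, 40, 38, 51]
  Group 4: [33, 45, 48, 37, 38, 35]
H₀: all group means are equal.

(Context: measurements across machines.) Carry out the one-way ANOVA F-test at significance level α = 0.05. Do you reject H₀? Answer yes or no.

reject H₀: yes

Group means [28.08, 19.20, 48.17, 39.33], grand mean 33.575
SSB = Σnᵢ(x̄ᵢ−x̄)² = 5182.258; SSW = ΣΣ(x−x̄ᵢ)² = 843.517
MSB = 5182.258/3 = 1727.4194; MSW = 843.517/36 = 23.4310
F = MSB/MSW = 73.7236
df = (3, 36)
p-value (upper-tail) = 0.00000
At α=0.05: p < α → reject H₀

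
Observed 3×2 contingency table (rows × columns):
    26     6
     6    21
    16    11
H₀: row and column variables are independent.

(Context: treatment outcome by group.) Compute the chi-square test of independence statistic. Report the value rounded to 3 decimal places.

test statistic = 20.879

Row totals [32, 27, 27], col totals [48, 38], n=86
χ² = (26−17.86)²/17.86 + (6−14.14)²/14.14 + (6−15.07)²/15.07 + (21−11.93)²/11.93 + (16−15.07)²/15.07 + (11−11.93)²/11.93 = 20.8788
df = 2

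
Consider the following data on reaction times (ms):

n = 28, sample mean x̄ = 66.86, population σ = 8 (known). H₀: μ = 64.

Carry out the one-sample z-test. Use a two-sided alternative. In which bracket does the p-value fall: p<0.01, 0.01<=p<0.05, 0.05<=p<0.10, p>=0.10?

p-value bracket: 0.05<=p<0.10

SE = σ/√n = 8/√28 = 1.5119
z = (x̄−μ₀)/SE = (66.86−64)/1.5119 = 1.8917
p-value (two-sided) = 0.05853
→ bracket: 0.05<=p<0.10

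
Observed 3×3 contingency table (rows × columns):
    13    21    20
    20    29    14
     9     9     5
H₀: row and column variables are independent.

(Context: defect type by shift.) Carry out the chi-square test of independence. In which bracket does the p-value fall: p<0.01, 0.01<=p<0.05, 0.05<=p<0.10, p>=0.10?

p-value bracket: p>=0.10

Row totals [54, 63, 23], col totals [42, 59, 39], n=140
χ² = (13−16.20)²/16.20 + (21−22.76)²/22.76 + (20−15.04)²/15.04 + (20−18.90)²/18.90 + (29−26.55)²/26.55 + (14−17.55)²/17.55 + (9−6.90)²/6.90 + (9−9.69)²/9.69 + (5−6.41)²/6.41 = 4.4072
df = 4
p-value (upper-tail) = 0.35369
→ bracket: p>=0.10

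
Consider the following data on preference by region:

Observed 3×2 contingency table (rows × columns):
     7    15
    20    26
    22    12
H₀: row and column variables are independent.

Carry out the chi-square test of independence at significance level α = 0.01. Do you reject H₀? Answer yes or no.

reject H₀: no

Row totals [22, 46, 34], col totals [49, 53], n=102
χ² = (7−10.57)²/10.57 + (15−11.43)²/11.43 + (20−22.10)²/22.10 + (26−23.90)²/23.90 + (22−16.33)²/16.33 + (12−17.67)²/17.67 = 6.4860
df = 2
p-value (upper-tail) = 0.03905
At α=0.01: p ≥ α → fail to reject H₀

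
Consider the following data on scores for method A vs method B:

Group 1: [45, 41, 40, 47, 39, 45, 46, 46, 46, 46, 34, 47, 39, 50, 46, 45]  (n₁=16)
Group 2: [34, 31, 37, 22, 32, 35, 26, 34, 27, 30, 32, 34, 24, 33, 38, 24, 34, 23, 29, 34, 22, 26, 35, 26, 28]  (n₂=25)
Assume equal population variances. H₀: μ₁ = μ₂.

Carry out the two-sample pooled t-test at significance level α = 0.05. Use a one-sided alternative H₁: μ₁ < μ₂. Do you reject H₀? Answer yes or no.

x̄₁=43.875, s₁=4.097, n₁=16
x̄₂=30.000, s₂=4.882, n₂=25
s_p² = [15·4.097² + 24·4.882²]/39 = 21.1218
SE = √(s_p²·(1/16+1/25)) = 1.4714
t = (43.875−30.000)/1.4714 = 9.4299
df = 39
p-value (one-sided, H₁ less) = 1.00000
At α=0.05: p ≥ α → fail to reject H₀

reject H₀: no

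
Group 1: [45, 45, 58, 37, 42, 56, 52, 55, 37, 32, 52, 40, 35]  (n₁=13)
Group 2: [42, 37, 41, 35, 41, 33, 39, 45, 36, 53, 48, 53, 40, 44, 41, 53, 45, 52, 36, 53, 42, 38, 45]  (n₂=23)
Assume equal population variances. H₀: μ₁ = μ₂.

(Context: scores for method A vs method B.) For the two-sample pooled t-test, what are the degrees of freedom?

df = n₁ + n₂ − 2 = 13 + 23 − 2 = 34

degrees of freedom = 34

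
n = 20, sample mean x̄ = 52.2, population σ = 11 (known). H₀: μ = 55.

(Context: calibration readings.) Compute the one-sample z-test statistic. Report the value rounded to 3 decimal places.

test statistic = -1.138

SE = σ/√n = 11/√20 = 2.4597
z = (x̄−μ₀)/SE = (52.2−55)/2.4597 = -1.1384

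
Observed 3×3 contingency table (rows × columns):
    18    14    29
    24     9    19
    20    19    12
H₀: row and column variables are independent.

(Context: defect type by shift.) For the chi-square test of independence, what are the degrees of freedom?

degrees of freedom = 4

df = (r−1)(c−1) = (3−1)·(3−1) = 4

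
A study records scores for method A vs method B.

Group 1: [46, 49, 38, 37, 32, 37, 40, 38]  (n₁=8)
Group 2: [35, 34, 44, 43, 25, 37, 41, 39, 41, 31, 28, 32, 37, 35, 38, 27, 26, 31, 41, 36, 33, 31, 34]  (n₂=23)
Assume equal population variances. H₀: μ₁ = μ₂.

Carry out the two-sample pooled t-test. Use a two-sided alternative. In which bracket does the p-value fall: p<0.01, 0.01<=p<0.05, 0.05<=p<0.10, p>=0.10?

p-value bracket: 0.01<=p<0.05

x̄₁=39.625, s₁=5.423, n₁=8
x̄₂=34.739, s₂=5.404, n₂=23
s_p² = [7·5.423² + 22·5.404²]/29 = 29.2521
SE = √(s_p²·(1/8+1/23)) = 2.2200
t = (39.625−34.739)/2.2200 = 2.2009
df = 29
p-value (two-sided) = 0.03586
→ bracket: 0.01<=p<0.05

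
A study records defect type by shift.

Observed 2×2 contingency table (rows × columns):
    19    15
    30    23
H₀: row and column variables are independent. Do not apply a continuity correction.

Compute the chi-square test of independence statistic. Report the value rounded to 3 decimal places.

test statistic = 0.004

Row totals [34, 53], col totals [49, 38], n=87
χ² = (19−19.15)²/19.15 + (15−14.85)²/14.85 + (30−29.85)²/29.85 + (23−23.15)²/23.15 = 0.0044
df = 1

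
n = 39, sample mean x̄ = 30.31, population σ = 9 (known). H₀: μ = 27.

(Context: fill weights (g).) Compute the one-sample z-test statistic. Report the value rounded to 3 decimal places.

test statistic = 2.297

SE = σ/√n = 9/√39 = 1.4412
z = (x̄−μ₀)/SE = (30.31−27)/1.4412 = 2.2968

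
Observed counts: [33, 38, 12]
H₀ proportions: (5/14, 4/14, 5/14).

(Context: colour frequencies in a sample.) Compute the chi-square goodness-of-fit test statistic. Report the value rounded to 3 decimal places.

test statistic = 19.487

n = 83; E_i = n·p_i = [29.64, 23.71, 29.64]
χ² = (33−29.64)²/29.64 + (38−23.71)²/23.71 + (12−29.64)²/29.64 = 19.4867
df = 2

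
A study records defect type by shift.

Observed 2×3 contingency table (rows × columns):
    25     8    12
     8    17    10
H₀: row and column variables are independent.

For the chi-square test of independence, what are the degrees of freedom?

degrees of freedom = 2

df = (r−1)(c−1) = (2−1)·(3−1) = 2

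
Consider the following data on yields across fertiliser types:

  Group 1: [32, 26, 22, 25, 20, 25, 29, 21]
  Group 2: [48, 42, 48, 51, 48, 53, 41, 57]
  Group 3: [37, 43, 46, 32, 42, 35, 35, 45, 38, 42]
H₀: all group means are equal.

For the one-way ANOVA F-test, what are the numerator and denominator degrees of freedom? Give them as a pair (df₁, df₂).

k = 3 groups, N = 26 total
df = (k−1, N−k) = (3−1, 26−3) = (2, 23)

degrees of freedom = [2, 23]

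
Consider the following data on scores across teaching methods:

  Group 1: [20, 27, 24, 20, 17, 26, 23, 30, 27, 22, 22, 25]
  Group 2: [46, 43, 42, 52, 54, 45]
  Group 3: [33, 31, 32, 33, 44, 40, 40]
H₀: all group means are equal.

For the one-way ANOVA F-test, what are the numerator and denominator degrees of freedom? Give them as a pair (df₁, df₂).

k = 3 groups, N = 25 total
df = (k−1, N−k) = (3−1, 25−3) = (2, 22)

degrees of freedom = [2, 22]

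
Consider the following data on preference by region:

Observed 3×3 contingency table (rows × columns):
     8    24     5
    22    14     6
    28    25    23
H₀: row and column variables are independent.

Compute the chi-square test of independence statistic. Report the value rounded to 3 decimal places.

Row totals [37, 42, 76], col totals [58, 63, 34], n=155
χ² = (8−13.85)²/13.85 + (24−15.04)²/15.04 + (5−8.12)²/8.12 + (22−15.72)²/15.72 + (14−17.07)²/17.07 + (6−9.21)²/9.21 + (28−28.44)²/28.44 + (25−30.89)²/30.89 + (23−16.67)²/16.67 = 16.7222
df = 4

test statistic = 16.722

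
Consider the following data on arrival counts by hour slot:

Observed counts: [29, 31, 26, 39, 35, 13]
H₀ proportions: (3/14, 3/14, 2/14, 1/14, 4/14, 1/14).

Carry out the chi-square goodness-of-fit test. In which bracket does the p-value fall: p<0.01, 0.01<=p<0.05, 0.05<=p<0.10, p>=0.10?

n = 173; E_i = n·p_i = [37.07, 37.07, 24.71, 12.36, 49.43, 12.36]
χ² = (29−37.07)²/37.07 + (31−37.07)²/37.07 + (26−24.71)²/24.71 + (39−12.36)²/12.36 + (35−49.43)²/49.43 + (13−12.36)²/12.36 = 64.5077
df = 5
p-value (upper-tail) = 0.00000
→ bracket: p<0.01

p-value bracket: p<0.01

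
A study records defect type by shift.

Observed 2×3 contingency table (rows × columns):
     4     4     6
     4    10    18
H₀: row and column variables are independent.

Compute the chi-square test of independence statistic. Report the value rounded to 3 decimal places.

Row totals [14, 32], col totals [8, 14, 24], n=46
χ² = (4−2.43)²/2.43 + (4−4.26)²/4.26 + (6−7.30)²/7.30 + (4−5.57)²/5.57 + (10−9.74)²/9.74 + (18−16.70)²/16.70 = 1.8042
df = 2

test statistic = 1.804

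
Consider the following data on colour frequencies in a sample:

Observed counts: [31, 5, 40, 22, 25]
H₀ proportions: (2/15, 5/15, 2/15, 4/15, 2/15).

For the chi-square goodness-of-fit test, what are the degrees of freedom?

degrees of freedom = 4

df = k − 1 = 5 − 1 = 4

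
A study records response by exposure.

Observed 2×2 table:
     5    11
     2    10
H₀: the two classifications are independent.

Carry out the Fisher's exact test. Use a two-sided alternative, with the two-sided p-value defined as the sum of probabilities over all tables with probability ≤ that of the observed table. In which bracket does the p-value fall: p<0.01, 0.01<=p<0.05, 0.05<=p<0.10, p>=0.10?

Margins: r₁=16, r₂=12, c₁=7, c₂=21, n=28
p_obs = C(16,5)·C(12,2)/C(28,7); sum pmf over tables with pmf ≤ p_obs
p-value (two-sided) = 0.66184
→ bracket: p>=0.10

p-value bracket: p>=0.10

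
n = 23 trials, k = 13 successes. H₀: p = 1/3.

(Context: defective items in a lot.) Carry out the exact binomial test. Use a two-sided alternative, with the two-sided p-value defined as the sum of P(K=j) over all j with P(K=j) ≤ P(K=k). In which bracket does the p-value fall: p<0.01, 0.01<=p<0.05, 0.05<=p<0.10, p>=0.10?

Exact binomial: n=23, k=13, p₀=1/3=0.3333
P(X=j) = C(n,j)·p₀^j·(1−p₀)^(n−j); p = Σ P(X=j) over j with P(X=j) ≤ P(X=13)
p-value (two-sided) = 0.02539
→ bracket: 0.01<=p<0.05

p-value bracket: 0.01<=p<0.05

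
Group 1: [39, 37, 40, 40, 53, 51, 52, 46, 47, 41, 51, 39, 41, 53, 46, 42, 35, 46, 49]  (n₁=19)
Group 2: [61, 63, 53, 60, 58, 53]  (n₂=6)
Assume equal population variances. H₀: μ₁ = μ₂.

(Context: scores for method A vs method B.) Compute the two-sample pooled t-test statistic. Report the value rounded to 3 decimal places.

test statistic = -5.233

x̄₁=44.632, s₁=5.756, n₁=19
x̄₂=58.000, s₂=4.195, n₂=6
s_p² = [18·5.756² + 5·4.195²]/23 = 29.7574
SE = √(s_p²·(1/19+1/6)) = 2.5546
t = (44.632−58.000)/2.5546 = -5.2332
df = 23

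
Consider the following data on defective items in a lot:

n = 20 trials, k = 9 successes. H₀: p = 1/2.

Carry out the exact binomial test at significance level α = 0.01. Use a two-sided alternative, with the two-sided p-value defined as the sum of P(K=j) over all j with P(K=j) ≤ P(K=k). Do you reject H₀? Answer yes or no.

reject H₀: no

Exact binomial: n=20, k=9, p₀=1/2=0.5000
P(X=j) = C(n,j)·p₀^j·(1−p₀)^(n−j); p = Σ P(X=j) over j with P(X=j) ≤ P(X=9)
p-value (two-sided) = 0.82380
At α=0.01: p ≥ α → fail to reject H₀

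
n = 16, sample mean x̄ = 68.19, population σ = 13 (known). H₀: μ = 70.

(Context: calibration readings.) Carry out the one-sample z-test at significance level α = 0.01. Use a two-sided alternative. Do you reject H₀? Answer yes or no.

SE = σ/√n = 13/√16 = 3.2500
z = (x̄−μ₀)/SE = (68.19−70)/3.2500 = -0.5569
p-value (two-sided) = 0.57758
At α=0.01: p ≥ α → fail to reject H₀

reject H₀: no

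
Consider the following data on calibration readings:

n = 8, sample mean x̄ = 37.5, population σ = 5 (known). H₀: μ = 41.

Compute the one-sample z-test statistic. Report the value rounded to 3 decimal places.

SE = σ/√n = 5/√8 = 1.7678
z = (x̄−μ₀)/SE = (37.5−41)/1.7678 = -1.9799

test statistic = -1.980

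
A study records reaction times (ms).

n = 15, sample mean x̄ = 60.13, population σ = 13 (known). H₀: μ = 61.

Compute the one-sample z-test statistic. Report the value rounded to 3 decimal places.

SE = σ/√n = 13/√15 = 3.3566
z = (x̄−μ₀)/SE = (60.13−61)/3.3566 = -0.2592

test statistic = -0.259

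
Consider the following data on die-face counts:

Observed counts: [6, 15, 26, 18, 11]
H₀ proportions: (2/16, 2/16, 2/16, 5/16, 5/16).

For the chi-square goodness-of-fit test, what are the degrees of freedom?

degrees of freedom = 4

df = k − 1 = 5 − 1 = 4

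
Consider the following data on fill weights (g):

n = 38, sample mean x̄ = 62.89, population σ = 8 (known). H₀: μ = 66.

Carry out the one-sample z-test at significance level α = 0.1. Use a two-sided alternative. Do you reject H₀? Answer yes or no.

reject H₀: yes

SE = σ/√n = 8/√38 = 1.2978
z = (x̄−μ₀)/SE = (62.89−66)/1.2978 = -2.3964
p-value (two-sided) = 0.01656
At α=0.1: p < α → reject H₀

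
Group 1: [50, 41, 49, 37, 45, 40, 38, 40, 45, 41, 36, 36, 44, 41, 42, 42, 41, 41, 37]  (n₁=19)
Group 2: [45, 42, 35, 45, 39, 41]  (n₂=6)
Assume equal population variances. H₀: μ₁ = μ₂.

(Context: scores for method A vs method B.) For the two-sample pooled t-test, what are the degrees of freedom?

df = n₁ + n₂ − 2 = 19 + 6 − 2 = 23

degrees of freedom = 23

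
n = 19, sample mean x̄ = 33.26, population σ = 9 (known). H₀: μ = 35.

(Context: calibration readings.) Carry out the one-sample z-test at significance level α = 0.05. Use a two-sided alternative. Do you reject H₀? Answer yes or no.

SE = σ/√n = 9/√19 = 2.0647
z = (x̄−μ₀)/SE = (33.26−35)/2.0647 = -0.8427
p-value (two-sided) = 0.39938
At α=0.05: p ≥ α → fail to reject H₀

reject H₀: no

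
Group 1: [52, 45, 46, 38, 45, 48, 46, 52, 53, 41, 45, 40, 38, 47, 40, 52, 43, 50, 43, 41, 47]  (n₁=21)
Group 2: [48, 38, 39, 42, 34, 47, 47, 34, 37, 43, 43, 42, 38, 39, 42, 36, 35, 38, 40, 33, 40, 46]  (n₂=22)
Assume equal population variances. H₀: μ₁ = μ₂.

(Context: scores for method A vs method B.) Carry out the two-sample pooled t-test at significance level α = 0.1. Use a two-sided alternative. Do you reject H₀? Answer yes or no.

x̄₁=45.333, s₁=4.694, n₁=21
x̄₂=40.045, s₂=4.434, n₂=22
s_p² = [20·4.694² + 21·4.434²]/41 = 20.8200
SE = √(s_p²·(1/21+1/22)) = 1.3920
t = (45.333−40.045)/1.3920 = 3.7986
df = 41
p-value (two-sided) = 0.00047
At α=0.1: p < α → reject H₀

reject H₀: yes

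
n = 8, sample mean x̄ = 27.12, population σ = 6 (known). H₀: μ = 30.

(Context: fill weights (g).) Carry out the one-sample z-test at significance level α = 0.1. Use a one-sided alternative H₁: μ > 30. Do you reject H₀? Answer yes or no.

reject H₀: no

SE = σ/√n = 6/√8 = 2.1213
z = (x̄−μ₀)/SE = (27.12−30)/2.1213 = -1.3576
p-value (one-sided, H₁ greater) = 0.91271
At α=0.1: p ≥ α → fail to reject H₀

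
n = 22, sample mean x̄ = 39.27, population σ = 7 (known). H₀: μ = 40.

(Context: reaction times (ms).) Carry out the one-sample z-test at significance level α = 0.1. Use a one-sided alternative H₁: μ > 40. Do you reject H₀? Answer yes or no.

SE = σ/√n = 7/√22 = 1.4924
z = (x̄−μ₀)/SE = (39.27−40)/1.4924 = -0.4891
p-value (one-sided, H₁ greater) = 0.68763
At α=0.1: p ≥ α → fail to reject H₀

reject H₀: no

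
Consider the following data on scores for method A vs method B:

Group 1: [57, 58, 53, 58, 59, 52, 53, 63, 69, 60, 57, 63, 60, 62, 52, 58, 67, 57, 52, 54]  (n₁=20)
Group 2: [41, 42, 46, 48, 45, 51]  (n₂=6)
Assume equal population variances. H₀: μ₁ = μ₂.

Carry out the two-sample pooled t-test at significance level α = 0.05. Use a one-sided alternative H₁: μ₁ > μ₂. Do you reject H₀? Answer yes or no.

x̄₁=58.200, s₁=4.884, n₁=20
x̄₂=45.500, s₂=3.728, n₂=6
s_p² = [19·4.884² + 5·3.728²]/24 = 21.7792
SE = √(s_p²·(1/20+1/6)) = 2.1723
t = (58.200−45.500)/2.1723 = 5.8464
df = 24
p-value (one-sided, H₁ greater) = 0.00000
At α=0.05: p < α → reject H₀

reject H₀: yes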